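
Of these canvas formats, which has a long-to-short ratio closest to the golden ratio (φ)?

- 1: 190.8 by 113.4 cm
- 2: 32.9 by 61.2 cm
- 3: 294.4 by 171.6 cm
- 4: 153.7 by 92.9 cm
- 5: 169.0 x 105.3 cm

5

Target golden ratio ≈ 1.618.
1: 1.683 (Δ0.065)  2: 1.860 (Δ0.242)  3: 1.716 (Δ0.098)  4: 1.654 (Δ0.036)  5: 1.605 (Δ0.013)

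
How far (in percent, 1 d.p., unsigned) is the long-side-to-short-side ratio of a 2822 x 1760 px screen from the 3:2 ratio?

6.9%

Ratio = 2822 / 1760 ≈ 1.6034.
Ideal 3:2 = 1.5000. |1.6034 − 1.5000| / 1.5000 ≈ 6.89% → 6.9%.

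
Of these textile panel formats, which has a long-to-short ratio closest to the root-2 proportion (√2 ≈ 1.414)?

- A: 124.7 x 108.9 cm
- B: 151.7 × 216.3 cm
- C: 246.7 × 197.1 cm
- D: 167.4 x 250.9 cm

Ratios (long/short): A ≈ 1.145; B ≈ 1.426; C ≈ 1.252; D ≈ 1.499.
root-2 ≈ 1.414; option B is nearest (Δ 0.012).

B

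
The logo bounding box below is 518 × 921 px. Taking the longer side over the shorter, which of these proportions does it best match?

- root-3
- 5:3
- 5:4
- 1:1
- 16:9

Ratio = 921 / 518 ≈ 1.778.
Distances: root-3 1.732 (Δ 0.046); 5:3 1.667 (Δ 0.111); 5:4 1.250 (Δ 0.528); 1:1 1.000 (Δ 0.778); 16:9 1.778 (Δ 0.000).

16:9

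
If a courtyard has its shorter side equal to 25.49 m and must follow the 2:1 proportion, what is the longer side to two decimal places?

2:1 = 2.00000.
Longer side = 25.49 × 2.00000 ≈ 50.9800 → 50.98 m.

50.98 m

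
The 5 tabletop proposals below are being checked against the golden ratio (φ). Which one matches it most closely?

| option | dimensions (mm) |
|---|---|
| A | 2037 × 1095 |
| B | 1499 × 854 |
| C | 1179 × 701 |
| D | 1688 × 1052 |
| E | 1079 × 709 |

Ratios (long/short): A ≈ 1.860; B ≈ 1.755; C ≈ 1.682; D ≈ 1.605; E ≈ 1.522.
golden ratio ≈ 1.618; option D is nearest (Δ 0.013).

D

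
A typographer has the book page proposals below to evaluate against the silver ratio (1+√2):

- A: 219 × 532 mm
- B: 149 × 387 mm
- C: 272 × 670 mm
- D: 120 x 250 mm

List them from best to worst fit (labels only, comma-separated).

A, C, B, D

Ratios: A = 532 / 219 ≈ 2.429; B = 387 / 149 ≈ 2.597; C = 670 / 272 ≈ 2.463; D = 250 / 120 ≈ 2.083.
|Δ from 2.414|: A 0.015; B 0.183; C 0.049; D 0.331.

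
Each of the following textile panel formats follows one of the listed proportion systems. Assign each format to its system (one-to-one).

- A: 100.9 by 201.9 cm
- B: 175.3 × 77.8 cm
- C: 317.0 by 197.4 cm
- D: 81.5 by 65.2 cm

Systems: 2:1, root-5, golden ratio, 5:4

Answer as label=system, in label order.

A = 201.9/100.9 ≈ 2.001 → 2:1 (2.000)
B = 175.3/77.8 ≈ 2.253 → root-5 (2.236)
C = 317.0/197.4 ≈ 1.606 → golden ratio (1.618)
D = 81.5/65.2 ≈ 1.250 → 5:4 (1.250)

A=2:1, B=root-5, C=golden ratio, D=5:4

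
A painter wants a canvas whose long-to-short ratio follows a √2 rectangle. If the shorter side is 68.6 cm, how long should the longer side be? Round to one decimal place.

root-2 ≈ 1.41421.
Longer side = 68.6 × 1.41421 ≈ 97.015 → 97.0 cm.

97.0 cm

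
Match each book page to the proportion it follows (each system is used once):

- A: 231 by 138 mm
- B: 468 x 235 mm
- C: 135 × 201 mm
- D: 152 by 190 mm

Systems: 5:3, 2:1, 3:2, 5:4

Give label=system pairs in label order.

A=5:3, B=2:1, C=3:2, D=5:4

A = 231/138 ≈ 1.674 → 5:3 (1.667)
B = 468/235 ≈ 1.991 → 2:1 (2.000)
C = 201/135 ≈ 1.489 → 3:2 (1.500)
D = 190/152 ≈ 1.250 → 5:4 (1.250)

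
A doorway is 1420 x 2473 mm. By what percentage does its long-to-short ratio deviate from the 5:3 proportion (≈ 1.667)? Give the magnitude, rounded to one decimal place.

4.5%

Ratio = 2473 / 1420 ≈ 1.7415.
Ideal 5:3 ≈ 1.6667. |1.7415 − 1.6667| / 1.6667 ≈ 4.49% → 4.5%.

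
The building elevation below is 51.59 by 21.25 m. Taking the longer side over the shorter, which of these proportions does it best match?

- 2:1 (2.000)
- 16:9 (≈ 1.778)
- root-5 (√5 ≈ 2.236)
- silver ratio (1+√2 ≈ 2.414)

silver ratio

51.59/21.25 ≈ 2.428. Nearest candidates are silver ratio (2.414, off by 0.014) and root-5 (2.236, off by 0.192).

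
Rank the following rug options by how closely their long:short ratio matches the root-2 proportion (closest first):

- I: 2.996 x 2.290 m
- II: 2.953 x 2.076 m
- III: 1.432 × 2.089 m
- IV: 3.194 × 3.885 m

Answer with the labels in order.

Ratios: I = 2.996 / 2.290 ≈ 1.308; II = 2.953 / 2.076 ≈ 1.422; III = 2.089 / 1.432 ≈ 1.459; IV = 3.885 / 3.194 ≈ 1.216.
|Δ from 1.414|: I 0.106; II 0.008; III 0.045; IV 0.198.

II, III, I, IV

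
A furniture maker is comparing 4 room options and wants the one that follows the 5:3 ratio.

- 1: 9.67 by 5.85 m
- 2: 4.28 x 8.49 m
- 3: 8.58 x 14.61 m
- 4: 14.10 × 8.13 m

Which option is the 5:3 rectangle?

1

Target 5:3 ≈ 1.667.
1: 1.653 (Δ0.014)  2: 1.984 (Δ0.317)  3: 1.703 (Δ0.036)  4: 1.734 (Δ0.067)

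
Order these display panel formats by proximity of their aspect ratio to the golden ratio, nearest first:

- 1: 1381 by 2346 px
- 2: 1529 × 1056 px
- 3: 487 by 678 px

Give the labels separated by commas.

1: 2346/1381 ≈ 1.699 → |1.699 − 1.618| = 0.081
2: 1529/1056 ≈ 1.448 → |1.448 − 1.618| = 0.170
3: 678/487 ≈ 1.392 → |1.392 − 1.618| = 0.226

1, 2, 3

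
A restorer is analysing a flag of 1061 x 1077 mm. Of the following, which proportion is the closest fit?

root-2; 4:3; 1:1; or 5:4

Ratio = 1077 / 1061 ≈ 1.015.
Distances: root-2 1.414 (Δ 0.399); 4:3 1.333 (Δ 0.318); 1:1 1.000 (Δ 0.015); 5:4 1.250 (Δ 0.235).

1:1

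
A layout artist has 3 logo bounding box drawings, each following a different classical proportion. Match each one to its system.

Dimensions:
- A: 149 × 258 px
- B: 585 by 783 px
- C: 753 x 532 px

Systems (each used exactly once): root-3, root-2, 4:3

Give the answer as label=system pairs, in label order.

A=root-3, B=4:3, C=root-2

Ratios: A ≈ 1.732; B ≈ 1.338; C ≈ 1.415.
Targets: root-3 ≈ 1.732; root-2 ≈ 1.414; 4:3 ≈ 1.333.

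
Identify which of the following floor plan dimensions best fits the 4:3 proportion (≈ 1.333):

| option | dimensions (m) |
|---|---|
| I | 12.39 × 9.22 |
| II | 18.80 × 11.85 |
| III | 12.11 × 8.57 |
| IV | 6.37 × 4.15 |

I

Ratios (long/short): I ≈ 1.344; II ≈ 1.586; III ≈ 1.413; IV ≈ 1.535.
4:3 ≈ 1.333; option I is nearest (Δ 0.011).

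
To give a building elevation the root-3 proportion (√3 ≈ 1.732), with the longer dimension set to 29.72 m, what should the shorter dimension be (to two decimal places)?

root-3 ≈ 1.73205.
Shorter side = 29.72 ÷ 1.73205 ≈ 17.1589 → 17.16 m.

17.16 m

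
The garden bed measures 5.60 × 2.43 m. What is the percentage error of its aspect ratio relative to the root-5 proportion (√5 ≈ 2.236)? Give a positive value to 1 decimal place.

Ratio = 5.60 / 2.43 ≈ 2.3045.
Ideal root-5 ≈ 2.2361. |2.3045 − 2.2361| / 2.2361 ≈ 3.06% → 3.1%.

3.1%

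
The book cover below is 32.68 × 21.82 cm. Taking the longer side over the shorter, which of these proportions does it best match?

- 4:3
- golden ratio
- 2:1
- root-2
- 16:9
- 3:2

3:2

Ratio = 32.68 / 21.82 ≈ 1.498.
Distances: 4:3 1.333 (Δ 0.165); golden ratio 1.618 (Δ 0.120); 2:1 2.000 (Δ 0.502); root-2 1.414 (Δ 0.084); 16:9 1.778 (Δ 0.280); 3:2 1.500 (Δ 0.002).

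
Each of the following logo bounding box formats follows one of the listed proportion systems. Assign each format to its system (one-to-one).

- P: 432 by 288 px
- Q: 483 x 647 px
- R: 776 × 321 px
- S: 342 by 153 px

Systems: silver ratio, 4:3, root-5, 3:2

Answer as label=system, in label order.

P = 432/288 ≈ 1.500 → 3:2 (1.500)
Q = 647/483 ≈ 1.340 → 4:3 (1.333)
R = 776/321 ≈ 2.417 → silver ratio (2.414)
S = 342/153 ≈ 2.235 → root-5 (2.236)

P=3:2, Q=4:3, R=silver ratio, S=root-5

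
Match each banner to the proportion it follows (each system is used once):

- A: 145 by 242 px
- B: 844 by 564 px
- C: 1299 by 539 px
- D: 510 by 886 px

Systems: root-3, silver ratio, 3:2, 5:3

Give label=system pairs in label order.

Ratios: A ≈ 1.669; B ≈ 1.496; C ≈ 2.410; D ≈ 1.737.
Targets: root-3 ≈ 1.732; silver ratio ≈ 2.414; 3:2 ≈ 1.500; 5:3 ≈ 1.667.

A=5:3, B=3:2, C=silver ratio, D=root-3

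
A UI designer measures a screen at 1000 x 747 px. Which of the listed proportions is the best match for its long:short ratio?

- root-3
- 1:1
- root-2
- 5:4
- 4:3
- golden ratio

4:3

Ratio = 1000 / 747 ≈ 1.339.
Distances: root-3 1.732 (Δ 0.393); 1:1 1.000 (Δ 0.339); root-2 1.414 (Δ 0.075); 5:4 1.250 (Δ 0.089); 4:3 1.333 (Δ 0.006); golden ratio 1.618 (Δ 0.279).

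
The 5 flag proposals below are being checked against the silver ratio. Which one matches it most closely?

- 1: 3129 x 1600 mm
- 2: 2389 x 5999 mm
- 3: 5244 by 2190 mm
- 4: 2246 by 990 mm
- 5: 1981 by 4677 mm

3

Ratios (long/short): 1 ≈ 1.956; 2 ≈ 2.511; 3 ≈ 2.395; 4 ≈ 2.269; 5 ≈ 2.361.
silver ratio ≈ 2.414; option 3 is nearest (Δ 0.019).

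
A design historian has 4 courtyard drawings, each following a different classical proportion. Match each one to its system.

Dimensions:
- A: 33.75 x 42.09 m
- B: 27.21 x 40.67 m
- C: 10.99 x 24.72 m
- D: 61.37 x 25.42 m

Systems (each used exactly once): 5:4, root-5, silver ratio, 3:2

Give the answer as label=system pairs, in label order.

Ratios: A ≈ 1.247; B ≈ 1.495; C ≈ 2.249; D ≈ 2.414.
Targets: 5:4 ≈ 1.250; root-5 ≈ 2.236; silver ratio ≈ 2.414; 3:2 ≈ 1.500.

A=5:4, B=3:2, C=root-5, D=silver ratio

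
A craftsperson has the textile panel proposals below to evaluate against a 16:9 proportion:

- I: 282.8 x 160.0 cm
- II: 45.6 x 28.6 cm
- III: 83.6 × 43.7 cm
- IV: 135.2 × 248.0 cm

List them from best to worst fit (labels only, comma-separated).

Ratios: I = 282.8 / 160.0 ≈ 1.768; II = 45.6 / 28.6 ≈ 1.594; III = 83.6 / 43.7 ≈ 1.913; IV = 248.0 / 135.2 ≈ 1.834.
|Δ from 1.778|: I 0.010; II 0.184; III 0.135; IV 0.056.

I, IV, III, II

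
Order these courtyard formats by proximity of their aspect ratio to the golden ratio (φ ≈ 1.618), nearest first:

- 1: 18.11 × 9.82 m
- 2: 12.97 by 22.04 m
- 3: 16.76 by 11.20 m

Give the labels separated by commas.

2, 3, 1

1: 18.11/9.82 ≈ 1.844 → |1.844 − 1.618| = 0.226
2: 22.04/12.97 ≈ 1.699 → |1.699 − 1.618| = 0.081
3: 16.76/11.20 ≈ 1.496 → |1.496 − 1.618| = 0.122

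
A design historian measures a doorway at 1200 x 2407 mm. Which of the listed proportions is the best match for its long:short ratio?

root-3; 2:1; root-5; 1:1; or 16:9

2:1

Ratio = 2407 / 1200 ≈ 2.006.
Distances: root-3 1.732 (Δ 0.274); 2:1 2.000 (Δ 0.006); root-5 2.236 (Δ 0.230); 1:1 1.000 (Δ 1.006); 16:9 1.778 (Δ 0.228).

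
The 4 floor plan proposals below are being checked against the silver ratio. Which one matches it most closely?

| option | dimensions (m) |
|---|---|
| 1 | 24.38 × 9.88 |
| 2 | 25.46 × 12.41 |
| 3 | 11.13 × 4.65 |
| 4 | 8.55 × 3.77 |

3

Ratios (long/short): 1 ≈ 2.468; 2 ≈ 2.052; 3 ≈ 2.394; 4 ≈ 2.268.
silver ratio ≈ 2.414; option 3 is nearest (Δ 0.020).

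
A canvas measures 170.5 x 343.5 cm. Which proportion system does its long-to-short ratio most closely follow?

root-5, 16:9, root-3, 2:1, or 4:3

2:1

343.5/170.5 ≈ 2.015. Nearest candidates are 2:1 (2.000, off by 0.015) and root-5 (2.236, off by 0.221).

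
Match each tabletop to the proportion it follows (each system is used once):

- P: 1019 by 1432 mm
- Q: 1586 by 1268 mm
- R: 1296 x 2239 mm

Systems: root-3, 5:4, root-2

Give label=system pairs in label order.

P=root-2, Q=5:4, R=root-3

Ratios: P ≈ 1.405; Q ≈ 1.251; R ≈ 1.728.
Targets: root-3 ≈ 1.732; 5:4 ≈ 1.250; root-2 ≈ 1.414.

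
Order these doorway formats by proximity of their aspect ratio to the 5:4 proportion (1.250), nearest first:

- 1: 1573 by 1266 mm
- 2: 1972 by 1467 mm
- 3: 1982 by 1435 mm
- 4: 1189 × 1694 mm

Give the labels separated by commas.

1, 2, 3, 4

Ratios: 1 = 1573 / 1266 ≈ 1.242; 2 = 1972 / 1467 ≈ 1.344; 3 = 1982 / 1435 ≈ 1.381; 4 = 1694 / 1189 ≈ 1.425.
|Δ from 1.250|: 1 0.008; 2 0.094; 3 0.131; 4 0.175.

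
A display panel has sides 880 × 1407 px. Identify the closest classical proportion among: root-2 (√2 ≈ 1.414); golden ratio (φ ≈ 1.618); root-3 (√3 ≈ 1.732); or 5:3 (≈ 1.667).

golden ratio

1407/880 ≈ 1.599. Nearest candidates are golden ratio (1.618, off by 0.019) and 5:3 (1.667, off by 0.068).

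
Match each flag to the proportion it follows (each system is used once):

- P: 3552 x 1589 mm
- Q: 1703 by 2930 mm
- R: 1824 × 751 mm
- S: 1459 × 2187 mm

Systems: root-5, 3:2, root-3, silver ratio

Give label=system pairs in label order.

P=root-5, Q=root-3, R=silver ratio, S=3:2

P = 3552/1589 ≈ 2.235 → root-5 (2.236)
Q = 2930/1703 ≈ 1.720 → root-3 (1.732)
R = 1824/751 ≈ 2.429 → silver ratio (2.414)
S = 2187/1459 ≈ 1.499 → 3:2 (1.500)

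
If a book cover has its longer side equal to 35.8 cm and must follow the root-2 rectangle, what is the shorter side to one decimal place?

root-2 ≈ 1.41421.
Shorter side = 35.8 ÷ 1.41421 ≈ 25.314 → 25.3 cm.

25.3 cm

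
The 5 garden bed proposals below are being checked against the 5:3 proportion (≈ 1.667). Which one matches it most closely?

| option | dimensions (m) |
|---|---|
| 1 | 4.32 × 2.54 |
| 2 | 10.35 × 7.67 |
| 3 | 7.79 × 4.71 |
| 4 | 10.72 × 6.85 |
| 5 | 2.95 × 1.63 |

Target 5:3 ≈ 1.667.
1: 1.701 (Δ0.034)  2: 1.349 (Δ0.318)  3: 1.654 (Δ0.013)  4: 1.565 (Δ0.102)  5: 1.810 (Δ0.143)

3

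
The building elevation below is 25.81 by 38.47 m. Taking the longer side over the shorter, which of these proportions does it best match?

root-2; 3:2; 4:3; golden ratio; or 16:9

Ratio = 38.47 / 25.81 ≈ 1.491.
Distances: root-2 1.414 (Δ 0.077); 3:2 1.500 (Δ 0.009); 4:3 1.333 (Δ 0.158); golden ratio 1.618 (Δ 0.127); 16:9 1.778 (Δ 0.287).

3:2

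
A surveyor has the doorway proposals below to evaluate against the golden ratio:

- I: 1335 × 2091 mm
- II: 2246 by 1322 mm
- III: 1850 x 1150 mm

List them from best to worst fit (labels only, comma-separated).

I: 2091/1335 ≈ 1.566 → |1.566 − 1.618| = 0.052
II: 2246/1322 ≈ 1.699 → |1.699 − 1.618| = 0.081
III: 1850/1150 ≈ 1.609 → |1.609 − 1.618| = 0.009

III, I, II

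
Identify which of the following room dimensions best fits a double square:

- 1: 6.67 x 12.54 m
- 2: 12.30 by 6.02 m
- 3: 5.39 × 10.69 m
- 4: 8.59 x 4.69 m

Ratios (long/short): 1 ≈ 1.880; 2 ≈ 2.043; 3 ≈ 1.983; 4 ≈ 1.832.
2:1 ≈ 2.000; option 3 is nearest (Δ 0.017).

3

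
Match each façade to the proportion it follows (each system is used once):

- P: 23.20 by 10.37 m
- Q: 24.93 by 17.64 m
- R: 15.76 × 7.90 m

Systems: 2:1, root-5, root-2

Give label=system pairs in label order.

P=root-5, Q=root-2, R=2:1

Ratios: P ≈ 2.237; Q ≈ 1.413; R ≈ 1.995.
Targets: 2:1 ≈ 2.000; root-5 ≈ 2.236; root-2 ≈ 1.414.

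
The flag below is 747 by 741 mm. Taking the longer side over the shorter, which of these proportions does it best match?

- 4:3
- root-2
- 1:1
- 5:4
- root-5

747/741 ≈ 1.008. Nearest candidates are 1:1 (1.000, off by 0.008) and 5:4 (1.250, off by 0.242).

1:1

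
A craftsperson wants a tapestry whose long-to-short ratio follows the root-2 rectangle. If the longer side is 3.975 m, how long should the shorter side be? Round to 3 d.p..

root-2 ≈ 1.41421.
Shorter side = 3.975 ÷ 1.41421 ≈ 2.81076 → 2.811 m.

2.811 m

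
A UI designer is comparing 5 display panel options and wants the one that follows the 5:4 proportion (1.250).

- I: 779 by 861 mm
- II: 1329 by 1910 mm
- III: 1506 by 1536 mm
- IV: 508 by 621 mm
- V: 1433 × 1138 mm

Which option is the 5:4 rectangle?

Ratios (long/short): I ≈ 1.105; II ≈ 1.437; III ≈ 1.020; IV ≈ 1.222; V ≈ 1.259.
5:4 ≈ 1.250; option V is nearest (Δ 0.009).

V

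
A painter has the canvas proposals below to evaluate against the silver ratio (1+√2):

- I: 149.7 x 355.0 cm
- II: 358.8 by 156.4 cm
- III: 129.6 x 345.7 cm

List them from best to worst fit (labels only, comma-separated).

Ratios: I = 355.0 / 149.7 ≈ 2.371; II = 358.8 / 156.4 ≈ 2.294; III = 345.7 / 129.6 ≈ 2.667.
|Δ from 2.414|: I 0.043; II 0.120; III 0.253.

I, II, III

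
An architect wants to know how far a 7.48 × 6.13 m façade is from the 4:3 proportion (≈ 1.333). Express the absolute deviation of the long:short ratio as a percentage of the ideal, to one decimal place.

Ratio = 7.48 / 6.13 ≈ 1.2202.
Ideal 4:3 ≈ 1.3333. |1.2202 − 1.3333| / 1.3333 ≈ 8.48% → 8.5%.

8.5%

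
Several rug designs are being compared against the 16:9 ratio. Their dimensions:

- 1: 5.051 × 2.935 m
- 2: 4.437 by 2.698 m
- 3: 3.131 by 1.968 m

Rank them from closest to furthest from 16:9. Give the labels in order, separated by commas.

1: 5.051/2.935 ≈ 1.721 → |1.721 − 1.778| = 0.057
2: 4.437/2.698 ≈ 1.645 → |1.645 − 1.778| = 0.133
3: 3.131/1.968 ≈ 1.591 → |1.591 − 1.778| = 0.187

1, 2, 3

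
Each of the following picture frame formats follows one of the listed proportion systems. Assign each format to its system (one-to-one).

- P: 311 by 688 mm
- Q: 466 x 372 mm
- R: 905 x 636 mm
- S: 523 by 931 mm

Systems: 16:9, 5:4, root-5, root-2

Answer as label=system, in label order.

P=root-5, Q=5:4, R=root-2, S=16:9

P = 688/311 ≈ 2.212 → root-5 (2.236)
Q = 466/372 ≈ 1.253 → 5:4 (1.250)
R = 905/636 ≈ 1.423 → root-2 (1.414)
S = 931/523 ≈ 1.780 → 16:9 (1.778)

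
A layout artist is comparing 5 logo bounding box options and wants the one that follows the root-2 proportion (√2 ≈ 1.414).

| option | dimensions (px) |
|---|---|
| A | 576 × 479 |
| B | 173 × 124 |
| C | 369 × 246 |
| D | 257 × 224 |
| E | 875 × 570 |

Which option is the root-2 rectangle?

B

Target root-2 ≈ 1.414.
A: 1.203 (Δ0.211)  B: 1.395 (Δ0.019)  C: 1.500 (Δ0.086)  D: 1.147 (Δ0.267)  E: 1.535 (Δ0.121)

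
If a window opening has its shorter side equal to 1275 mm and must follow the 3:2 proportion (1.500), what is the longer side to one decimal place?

3:2 = 1.50000.
Longer side = 1275 × 1.50000 ≈ 1912.500 → 1912.5 mm.

1912.5 mm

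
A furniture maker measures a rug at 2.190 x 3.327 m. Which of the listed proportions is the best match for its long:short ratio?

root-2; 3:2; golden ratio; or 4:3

3:2

Ratio = 3.327 / 2.190 ≈ 1.519.
Distances: root-2 1.414 (Δ 0.105); 3:2 1.500 (Δ 0.019); golden ratio 1.618 (Δ 0.099); 4:3 1.333 (Δ 0.186).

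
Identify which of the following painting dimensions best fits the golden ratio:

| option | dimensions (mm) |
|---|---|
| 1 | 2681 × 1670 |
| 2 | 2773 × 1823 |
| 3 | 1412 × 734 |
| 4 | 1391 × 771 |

Target golden ratio ≈ 1.618.
1: 1.605 (Δ0.013)  2: 1.521 (Δ0.097)  3: 1.924 (Δ0.306)  4: 1.804 (Δ0.186)

1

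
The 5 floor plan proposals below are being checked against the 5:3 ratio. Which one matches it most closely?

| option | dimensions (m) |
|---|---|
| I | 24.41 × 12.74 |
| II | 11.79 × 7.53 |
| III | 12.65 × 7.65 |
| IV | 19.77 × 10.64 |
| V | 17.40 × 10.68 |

Target 5:3 ≈ 1.667.
I: 1.916 (Δ0.249)  II: 1.566 (Δ0.101)  III: 1.654 (Δ0.013)  IV: 1.858 (Δ0.191)  V: 1.629 (Δ0.038)

III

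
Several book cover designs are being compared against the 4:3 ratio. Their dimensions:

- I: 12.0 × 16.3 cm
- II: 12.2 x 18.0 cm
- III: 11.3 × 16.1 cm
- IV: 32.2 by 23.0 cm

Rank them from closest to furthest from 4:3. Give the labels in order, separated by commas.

I, IV, III, II

Ratios: I = 16.3 / 12.0 ≈ 1.358; II = 18.0 / 12.2 ≈ 1.475; III = 16.1 / 11.3 ≈ 1.425; IV = 32.2 / 23.0 ≈ 1.400.
|Δ from 1.333|: I 0.025; II 0.142; III 0.092; IV 0.067.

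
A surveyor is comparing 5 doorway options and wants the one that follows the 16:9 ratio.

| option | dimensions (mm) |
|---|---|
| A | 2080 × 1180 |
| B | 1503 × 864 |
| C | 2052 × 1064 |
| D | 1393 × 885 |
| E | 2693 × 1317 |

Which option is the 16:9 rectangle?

Ratios (long/short): A ≈ 1.763; B ≈ 1.740; C ≈ 1.929; D ≈ 1.574; E ≈ 2.045.
16:9 ≈ 1.778; option A is nearest (Δ 0.015).

A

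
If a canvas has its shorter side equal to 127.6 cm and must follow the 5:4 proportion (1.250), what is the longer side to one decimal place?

159.5 cm

5:4 = 1.25000.
Longer side = 127.6 × 1.25000 ≈ 159.500 → 159.5 cm.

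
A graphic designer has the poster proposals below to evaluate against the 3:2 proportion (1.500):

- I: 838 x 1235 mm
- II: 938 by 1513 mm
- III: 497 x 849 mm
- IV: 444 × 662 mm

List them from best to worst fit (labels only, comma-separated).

I: 1235/838 ≈ 1.474 → |1.474 − 1.500| = 0.026
II: 1513/938 ≈ 1.613 → |1.613 − 1.500| = 0.113
III: 849/497 ≈ 1.708 → |1.708 − 1.500| = 0.208
IV: 662/444 ≈ 1.491 → |1.491 − 1.500| = 0.009

IV, I, II, III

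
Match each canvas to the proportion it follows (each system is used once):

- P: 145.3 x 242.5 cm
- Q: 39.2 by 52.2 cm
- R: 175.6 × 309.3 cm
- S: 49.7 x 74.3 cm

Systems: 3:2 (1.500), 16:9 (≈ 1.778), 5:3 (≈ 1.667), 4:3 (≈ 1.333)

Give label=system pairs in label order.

P=5:3, Q=4:3, R=16:9, S=3:2

P = 242.5/145.3 ≈ 1.669 → 5:3 (1.667)
Q = 52.2/39.2 ≈ 1.332 → 4:3 (1.333)
R = 309.3/175.6 ≈ 1.761 → 16:9 (1.778)
S = 74.3/49.7 ≈ 1.495 → 3:2 (1.500)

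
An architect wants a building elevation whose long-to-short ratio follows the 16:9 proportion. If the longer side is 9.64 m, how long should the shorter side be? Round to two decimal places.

5.42 m

16:9 ≈ 1.77778.
Shorter side = 9.64 ÷ 1.77778 ≈ 5.4225 → 5.42 m.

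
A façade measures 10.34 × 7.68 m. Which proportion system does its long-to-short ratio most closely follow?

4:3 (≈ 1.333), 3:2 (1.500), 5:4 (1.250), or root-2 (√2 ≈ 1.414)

Ratio = 10.34 / 7.68 ≈ 1.346.
Distances: 4:3 1.333 (Δ 0.013); 3:2 1.500 (Δ 0.154); 5:4 1.250 (Δ 0.096); root-2 1.414 (Δ 0.068).

4:3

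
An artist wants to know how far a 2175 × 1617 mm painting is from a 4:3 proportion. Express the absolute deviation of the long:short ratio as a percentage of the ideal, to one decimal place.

0.9%

Ratio = 2175 / 1617 ≈ 1.3451.
Ideal 4:3 ≈ 1.3333. |1.3451 − 1.3333| / 1.3333 ≈ 0.89% → 0.9%.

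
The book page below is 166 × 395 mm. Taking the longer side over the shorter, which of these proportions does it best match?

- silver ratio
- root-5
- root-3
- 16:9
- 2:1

395/166 ≈ 2.380. Nearest candidates are silver ratio (2.414, off by 0.034) and root-5 (2.236, off by 0.144).

silver ratio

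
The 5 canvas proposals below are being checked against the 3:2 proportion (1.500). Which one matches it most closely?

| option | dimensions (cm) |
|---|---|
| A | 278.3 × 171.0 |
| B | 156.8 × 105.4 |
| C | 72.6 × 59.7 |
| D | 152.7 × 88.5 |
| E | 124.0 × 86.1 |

B

Ratios (long/short): A ≈ 1.627; B ≈ 1.488; C ≈ 1.216; D ≈ 1.725; E ≈ 1.440.
3:2 ≈ 1.500; option B is nearest (Δ 0.012).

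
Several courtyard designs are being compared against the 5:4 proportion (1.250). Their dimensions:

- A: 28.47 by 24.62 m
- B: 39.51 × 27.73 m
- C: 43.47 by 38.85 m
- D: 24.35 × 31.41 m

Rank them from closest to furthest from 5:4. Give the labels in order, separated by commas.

D, A, C, B

Ratios: A = 28.47 / 24.62 ≈ 1.156; B = 39.51 / 27.73 ≈ 1.425; C = 43.47 / 38.85 ≈ 1.119; D = 31.41 / 24.35 ≈ 1.290.
|Δ from 1.250|: A 0.094; B 0.175; C 0.131; D 0.040.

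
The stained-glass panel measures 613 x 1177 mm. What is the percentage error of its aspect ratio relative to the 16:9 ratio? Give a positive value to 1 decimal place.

Ratio = 1177 / 613 ≈ 1.9201.
Ideal 16:9 ≈ 1.7778. |1.9201 − 1.7778| / 1.7778 ≈ 8.00% → 8.0%.

8.0%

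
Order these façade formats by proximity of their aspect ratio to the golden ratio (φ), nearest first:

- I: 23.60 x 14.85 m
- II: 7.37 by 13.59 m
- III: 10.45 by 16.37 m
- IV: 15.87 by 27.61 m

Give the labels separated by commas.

I, III, IV, II

I: 23.60/14.85 ≈ 1.589 → |1.589 − 1.618| = 0.029
II: 13.59/7.37 ≈ 1.844 → |1.844 − 1.618| = 0.226
III: 16.37/10.45 ≈ 1.567 → |1.567 − 1.618| = 0.051
IV: 27.61/15.87 ≈ 1.740 → |1.740 − 1.618| = 0.122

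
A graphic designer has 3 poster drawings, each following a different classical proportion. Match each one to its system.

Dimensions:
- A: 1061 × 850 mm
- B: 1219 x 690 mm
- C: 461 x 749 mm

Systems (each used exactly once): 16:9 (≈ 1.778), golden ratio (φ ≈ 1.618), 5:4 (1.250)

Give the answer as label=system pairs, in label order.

A=5:4, B=16:9, C=golden ratio

A = 1061/850 ≈ 1.248 → 5:4 (1.250)
B = 1219/690 ≈ 1.767 → 16:9 (1.778)
C = 749/461 ≈ 1.625 → golden ratio (1.618)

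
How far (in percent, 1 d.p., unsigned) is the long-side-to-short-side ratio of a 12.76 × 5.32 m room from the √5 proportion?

Ratio = 12.76 / 5.32 ≈ 2.3985.
Ideal root-5 ≈ 2.2361. |2.3985 − 2.2361| / 2.2361 ≈ 7.26% → 7.3%.

7.3%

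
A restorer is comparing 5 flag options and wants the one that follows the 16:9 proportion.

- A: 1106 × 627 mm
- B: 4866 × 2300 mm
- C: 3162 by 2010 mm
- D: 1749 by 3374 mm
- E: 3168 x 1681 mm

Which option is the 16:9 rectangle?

Ratios (long/short): A ≈ 1.764; B ≈ 2.116; C ≈ 1.573; D ≈ 1.929; E ≈ 1.885.
16:9 ≈ 1.778; option A is nearest (Δ 0.014).

A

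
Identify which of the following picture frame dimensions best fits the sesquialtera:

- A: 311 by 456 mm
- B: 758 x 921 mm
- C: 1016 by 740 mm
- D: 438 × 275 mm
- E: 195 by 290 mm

E

Target 3:2 ≈ 1.500.
A: 1.466 (Δ0.034)  B: 1.215 (Δ0.285)  C: 1.373 (Δ0.127)  D: 1.593 (Δ0.093)  E: 1.487 (Δ0.013)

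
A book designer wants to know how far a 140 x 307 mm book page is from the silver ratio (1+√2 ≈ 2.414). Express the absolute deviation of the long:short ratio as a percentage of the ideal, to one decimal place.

Ratio = 307 / 140 ≈ 2.1929.
Ideal silver ratio ≈ 2.4142. |2.1929 − 2.4142| / 2.4142 ≈ 9.17% → 9.2%.

9.2%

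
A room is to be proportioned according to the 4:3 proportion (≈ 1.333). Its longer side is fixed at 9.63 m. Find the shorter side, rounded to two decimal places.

4:3 ≈ 1.33333.
Shorter side = 9.63 ÷ 1.33333 ≈ 7.2225 → 7.22 m.

7.22 m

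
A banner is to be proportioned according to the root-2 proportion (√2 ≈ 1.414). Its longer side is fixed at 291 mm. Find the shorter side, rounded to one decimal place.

root-2 ≈ 1.41421.
Shorter side = 291 ÷ 1.41421 ≈ 205.769 → 205.8 mm.

205.8 mm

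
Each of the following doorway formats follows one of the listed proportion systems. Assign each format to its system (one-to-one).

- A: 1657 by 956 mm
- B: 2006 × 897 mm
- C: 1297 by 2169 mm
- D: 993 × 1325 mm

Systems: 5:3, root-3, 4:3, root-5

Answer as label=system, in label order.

A=root-3, B=root-5, C=5:3, D=4:3

A = 1657/956 ≈ 1.733 → root-3 (1.732)
B = 2006/897 ≈ 2.236 → root-5 (2.236)
C = 2169/1297 ≈ 1.672 → 5:3 (1.667)
D = 1325/993 ≈ 1.334 → 4:3 (1.333)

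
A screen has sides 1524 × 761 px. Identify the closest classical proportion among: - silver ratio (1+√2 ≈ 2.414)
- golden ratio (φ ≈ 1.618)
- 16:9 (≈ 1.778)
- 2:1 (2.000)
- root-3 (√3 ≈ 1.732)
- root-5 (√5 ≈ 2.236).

1524/761 ≈ 2.003. Nearest candidates are 2:1 (2.000, off by 0.003) and 16:9 (1.778, off by 0.225).

2:1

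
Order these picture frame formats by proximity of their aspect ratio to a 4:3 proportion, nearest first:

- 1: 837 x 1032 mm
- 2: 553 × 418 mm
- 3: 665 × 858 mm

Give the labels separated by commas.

2, 3, 1

Ratios: 1 = 1032 / 837 ≈ 1.233; 2 = 553 / 418 ≈ 1.323; 3 = 858 / 665 ≈ 1.290.
|Δ from 1.333|: 1 0.100; 2 0.010; 3 0.043.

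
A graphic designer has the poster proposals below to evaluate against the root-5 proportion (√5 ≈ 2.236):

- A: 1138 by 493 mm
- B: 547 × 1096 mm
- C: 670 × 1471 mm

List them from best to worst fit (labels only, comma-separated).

C, A, B

A: 1138/493 ≈ 2.308 → |2.308 − 2.236| = 0.072
B: 1096/547 ≈ 2.004 → |2.004 − 2.236| = 0.232
C: 1471/670 ≈ 2.196 → |2.196 − 2.236| = 0.040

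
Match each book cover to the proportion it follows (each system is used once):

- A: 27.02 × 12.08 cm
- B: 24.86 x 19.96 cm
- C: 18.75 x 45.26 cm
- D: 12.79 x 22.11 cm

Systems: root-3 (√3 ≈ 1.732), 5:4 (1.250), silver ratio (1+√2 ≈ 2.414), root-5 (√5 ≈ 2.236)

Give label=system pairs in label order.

A=root-5, B=5:4, C=silver ratio, D=root-3

A = 27.02/12.08 ≈ 2.237 → root-5 (2.236)
B = 24.86/19.96 ≈ 1.245 → 5:4 (1.250)
C = 45.26/18.75 ≈ 2.414 → silver ratio (2.414)
D = 22.11/12.79 ≈ 1.729 → root-3 (1.732)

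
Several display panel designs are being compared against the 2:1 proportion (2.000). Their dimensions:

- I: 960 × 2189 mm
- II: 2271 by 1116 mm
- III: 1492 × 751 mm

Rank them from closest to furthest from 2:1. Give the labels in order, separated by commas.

III, II, I

I: 2189/960 ≈ 2.280 → |2.280 − 2.000| = 0.280
II: 2271/1116 ≈ 2.035 → |2.035 − 2.000| = 0.035
III: 1492/751 ≈ 1.987 → |1.987 − 2.000| = 0.013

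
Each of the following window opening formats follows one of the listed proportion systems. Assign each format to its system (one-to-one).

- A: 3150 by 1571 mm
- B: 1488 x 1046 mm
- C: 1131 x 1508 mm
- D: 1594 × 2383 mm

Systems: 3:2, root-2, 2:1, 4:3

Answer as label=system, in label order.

A=2:1, B=root-2, C=4:3, D=3:2

A = 3150/1571 ≈ 2.005 → 2:1 (2.000)
B = 1488/1046 ≈ 1.423 → root-2 (1.414)
C = 1508/1131 ≈ 1.333 → 4:3 (1.333)
D = 2383/1594 ≈ 1.495 → 3:2 (1.500)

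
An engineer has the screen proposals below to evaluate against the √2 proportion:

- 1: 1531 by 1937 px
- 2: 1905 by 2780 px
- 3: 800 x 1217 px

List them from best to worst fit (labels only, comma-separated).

2, 3, 1

1: 1937/1531 ≈ 1.265 → |1.265 − 1.414| = 0.149
2: 2780/1905 ≈ 1.459 → |1.459 − 1.414| = 0.045
3: 1217/800 ≈ 1.521 → |1.521 − 1.414| = 0.107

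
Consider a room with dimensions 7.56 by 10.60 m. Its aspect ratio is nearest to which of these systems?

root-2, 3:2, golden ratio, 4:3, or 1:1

root-2

10.60/7.56 ≈ 1.402. Nearest candidates are root-2 (1.414, off by 0.012) and 4:3 (1.333, off by 0.069).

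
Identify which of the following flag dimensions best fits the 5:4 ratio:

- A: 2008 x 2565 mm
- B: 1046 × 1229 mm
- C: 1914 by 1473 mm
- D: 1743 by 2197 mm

D

Target 5:4 ≈ 1.250.
A: 1.277 (Δ0.027)  B: 1.175 (Δ0.075)  C: 1.299 (Δ0.049)  D: 1.260 (Δ0.010)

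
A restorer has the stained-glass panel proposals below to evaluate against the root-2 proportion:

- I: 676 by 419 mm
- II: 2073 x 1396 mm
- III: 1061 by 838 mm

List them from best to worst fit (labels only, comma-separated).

Ratios: I = 676 / 419 ≈ 1.613; II = 2073 / 1396 ≈ 1.485; III = 1061 / 838 ≈ 1.266.
|Δ from 1.414|: I 0.199; II 0.071; III 0.148.

II, III, I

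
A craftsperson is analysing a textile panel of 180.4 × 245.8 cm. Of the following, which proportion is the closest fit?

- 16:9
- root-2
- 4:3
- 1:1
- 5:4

4:3

245.8/180.4 ≈ 1.363. Nearest candidates are 4:3 (1.333, off by 0.030) and root-2 (1.414, off by 0.051).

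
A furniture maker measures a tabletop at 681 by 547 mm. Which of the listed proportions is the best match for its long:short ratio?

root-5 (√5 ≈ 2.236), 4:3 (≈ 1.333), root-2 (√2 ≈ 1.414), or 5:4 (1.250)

5:4

681/547 ≈ 1.245. Nearest candidates are 5:4 (1.250, off by 0.005) and 4:3 (1.333, off by 0.088).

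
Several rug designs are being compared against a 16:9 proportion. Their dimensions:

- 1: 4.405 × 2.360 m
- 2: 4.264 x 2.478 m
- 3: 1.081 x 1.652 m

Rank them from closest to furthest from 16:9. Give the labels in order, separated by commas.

2, 1, 3

1: 4.405/2.360 ≈ 1.867 → |1.867 − 1.778| = 0.089
2: 4.264/2.478 ≈ 1.721 → |1.721 − 1.778| = 0.057
3: 1.652/1.081 ≈ 1.528 → |1.528 − 1.778| = 0.250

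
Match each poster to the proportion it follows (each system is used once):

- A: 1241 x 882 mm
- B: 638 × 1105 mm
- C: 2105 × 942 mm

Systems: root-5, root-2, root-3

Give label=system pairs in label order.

A=root-2, B=root-3, C=root-5

Ratios: A ≈ 1.407; B ≈ 1.732; C ≈ 2.235.
Targets: root-5 ≈ 2.236; root-2 ≈ 1.414; root-3 ≈ 1.732.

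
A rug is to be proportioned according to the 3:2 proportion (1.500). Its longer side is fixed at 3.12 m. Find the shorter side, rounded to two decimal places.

2.08 m

3:2 = 1.50000.
Shorter side = 3.12 ÷ 1.50000 ≈ 2.0800 → 2.08 m.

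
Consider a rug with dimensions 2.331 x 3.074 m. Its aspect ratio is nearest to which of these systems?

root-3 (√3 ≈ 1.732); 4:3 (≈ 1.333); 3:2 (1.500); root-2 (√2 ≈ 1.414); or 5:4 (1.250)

3.074/2.331 ≈ 1.319. Nearest candidates are 4:3 (1.333, off by 0.014) and 5:4 (1.250, off by 0.069).

4:3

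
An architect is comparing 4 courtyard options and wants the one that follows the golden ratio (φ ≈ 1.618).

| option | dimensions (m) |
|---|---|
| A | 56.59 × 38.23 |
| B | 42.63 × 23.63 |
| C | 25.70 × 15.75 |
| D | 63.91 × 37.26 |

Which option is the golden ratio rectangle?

C

Target golden ratio ≈ 1.618.
A: 1.480 (Δ0.138)  B: 1.804 (Δ0.186)  C: 1.632 (Δ0.014)  D: 1.715 (Δ0.097)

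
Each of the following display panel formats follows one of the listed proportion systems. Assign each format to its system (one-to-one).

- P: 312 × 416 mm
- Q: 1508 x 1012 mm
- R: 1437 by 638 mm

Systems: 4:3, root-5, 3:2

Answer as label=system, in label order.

Ratios: P ≈ 1.333; Q ≈ 1.490; R ≈ 2.252.
Targets: 4:3 ≈ 1.333; root-5 ≈ 2.236; 3:2 ≈ 1.500.

P=4:3, Q=3:2, R=root-5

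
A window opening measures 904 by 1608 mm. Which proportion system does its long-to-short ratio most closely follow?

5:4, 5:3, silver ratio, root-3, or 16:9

16:9

Ratio = 1608 / 904 ≈ 1.779.
Distances: 5:4 1.250 (Δ 0.529); 5:3 1.667 (Δ 0.112); silver ratio 2.414 (Δ 0.635); root-3 1.732 (Δ 0.047); 16:9 1.778 (Δ 0.001).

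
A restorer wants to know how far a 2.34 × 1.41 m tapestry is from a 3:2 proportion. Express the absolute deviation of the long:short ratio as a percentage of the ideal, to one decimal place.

Ratio = 2.34 / 1.41 ≈ 1.6596.
Ideal 3:2 = 1.5000. |1.6596 − 1.5000| / 1.5000 ≈ 10.64% → 10.6%.

10.6%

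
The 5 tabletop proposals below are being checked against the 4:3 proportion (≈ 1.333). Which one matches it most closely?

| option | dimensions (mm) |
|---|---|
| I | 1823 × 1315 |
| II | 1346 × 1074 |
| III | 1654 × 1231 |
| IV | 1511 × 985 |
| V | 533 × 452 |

III

Target 4:3 ≈ 1.333.
I: 1.386 (Δ0.053)  II: 1.253 (Δ0.080)  III: 1.344 (Δ0.011)  IV: 1.534 (Δ0.201)  V: 1.179 (Δ0.154)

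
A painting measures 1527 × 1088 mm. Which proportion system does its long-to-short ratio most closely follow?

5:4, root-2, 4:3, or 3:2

1527/1088 ≈ 1.403. Nearest candidates are root-2 (1.414, off by 0.011) and 4:3 (1.333, off by 0.070).

root-2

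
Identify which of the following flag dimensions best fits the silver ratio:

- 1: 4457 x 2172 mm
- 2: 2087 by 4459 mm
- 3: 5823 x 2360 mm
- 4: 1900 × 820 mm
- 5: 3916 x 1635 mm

Ratios (long/short): 1 ≈ 2.052; 2 ≈ 2.137; 3 ≈ 2.467; 4 ≈ 2.317; 5 ≈ 2.395.
silver ratio ≈ 2.414; option 5 is nearest (Δ 0.019).

5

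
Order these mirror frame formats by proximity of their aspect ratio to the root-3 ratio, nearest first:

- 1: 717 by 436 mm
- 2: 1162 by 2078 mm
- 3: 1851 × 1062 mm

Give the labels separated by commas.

Ratios: 1 = 717 / 436 ≈ 1.644; 2 = 2078 / 1162 ≈ 1.788; 3 = 1851 / 1062 ≈ 1.743.
|Δ from 1.732|: 1 0.088; 2 0.056; 3 0.011.

3, 2, 1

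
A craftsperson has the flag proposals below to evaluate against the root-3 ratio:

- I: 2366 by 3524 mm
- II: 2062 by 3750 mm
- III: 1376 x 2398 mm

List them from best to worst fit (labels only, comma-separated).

III, II, I

I: 3524/2366 ≈ 1.489 → |1.489 − 1.732| = 0.243
II: 3750/2062 ≈ 1.819 → |1.819 − 1.732| = 0.087
III: 2398/1376 ≈ 1.743 → |1.743 − 1.732| = 0.011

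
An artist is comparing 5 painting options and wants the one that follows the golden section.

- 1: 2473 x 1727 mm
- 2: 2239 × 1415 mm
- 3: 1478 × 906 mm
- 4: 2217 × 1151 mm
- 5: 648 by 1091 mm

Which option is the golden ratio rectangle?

Ratios (long/short): 1 ≈ 1.432; 2 ≈ 1.582; 3 ≈ 1.631; 4 ≈ 1.926; 5 ≈ 1.684.
golden ratio ≈ 1.618; option 3 is nearest (Δ 0.013).

3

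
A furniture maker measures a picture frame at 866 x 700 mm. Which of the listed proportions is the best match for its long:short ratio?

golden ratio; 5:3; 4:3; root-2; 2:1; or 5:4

Ratio = 866 / 700 ≈ 1.237.
Distances: golden ratio 1.618 (Δ 0.381); 5:3 1.667 (Δ 0.430); 4:3 1.333 (Δ 0.096); root-2 1.414 (Δ 0.177); 2:1 2.000 (Δ 0.763); 5:4 1.250 (Δ 0.013).

5:4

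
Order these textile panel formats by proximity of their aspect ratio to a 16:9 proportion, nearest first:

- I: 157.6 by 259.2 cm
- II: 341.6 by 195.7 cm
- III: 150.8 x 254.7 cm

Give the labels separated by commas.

II, III, I

Ratios: I = 259.2 / 157.6 ≈ 1.645; II = 341.6 / 195.7 ≈ 1.746; III = 254.7 / 150.8 ≈ 1.689.
|Δ from 1.778|: I 0.133; II 0.032; III 0.089.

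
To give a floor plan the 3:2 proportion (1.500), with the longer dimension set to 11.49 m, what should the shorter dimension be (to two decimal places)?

3:2 = 1.50000.
Shorter side = 11.49 ÷ 1.50000 ≈ 7.6600 → 7.66 m.

7.66 m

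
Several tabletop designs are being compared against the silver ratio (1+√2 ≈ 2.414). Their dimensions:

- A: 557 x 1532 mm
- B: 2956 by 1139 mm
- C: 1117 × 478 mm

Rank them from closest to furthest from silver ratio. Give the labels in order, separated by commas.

C, B, A

Ratios: A = 1532 / 557 ≈ 2.750; B = 2956 / 1139 ≈ 2.595; C = 1117 / 478 ≈ 2.337.
|Δ from 2.414|: A 0.336; B 0.181; C 0.077.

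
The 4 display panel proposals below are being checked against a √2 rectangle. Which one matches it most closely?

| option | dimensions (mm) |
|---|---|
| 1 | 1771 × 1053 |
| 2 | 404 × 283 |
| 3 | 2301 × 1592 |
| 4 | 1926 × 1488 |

2

Ratios (long/short): 1 ≈ 1.682; 2 ≈ 1.428; 3 ≈ 1.445; 4 ≈ 1.294.
root-2 ≈ 1.414; option 2 is nearest (Δ 0.014).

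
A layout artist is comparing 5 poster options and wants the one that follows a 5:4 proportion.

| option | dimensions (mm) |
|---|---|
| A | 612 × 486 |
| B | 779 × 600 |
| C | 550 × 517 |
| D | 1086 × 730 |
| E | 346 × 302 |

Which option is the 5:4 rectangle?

A

Ratios (long/short): A ≈ 1.259; B ≈ 1.298; C ≈ 1.064; D ≈ 1.488; E ≈ 1.146.
5:4 ≈ 1.250; option A is nearest (Δ 0.009).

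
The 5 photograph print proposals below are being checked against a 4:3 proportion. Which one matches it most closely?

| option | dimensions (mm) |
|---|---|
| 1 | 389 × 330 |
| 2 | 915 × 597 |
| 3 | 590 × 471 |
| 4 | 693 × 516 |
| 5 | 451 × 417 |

4

Ratios (long/short): 1 ≈ 1.179; 2 ≈ 1.533; 3 ≈ 1.253; 4 ≈ 1.343; 5 ≈ 1.082.
4:3 ≈ 1.333; option 4 is nearest (Δ 0.010).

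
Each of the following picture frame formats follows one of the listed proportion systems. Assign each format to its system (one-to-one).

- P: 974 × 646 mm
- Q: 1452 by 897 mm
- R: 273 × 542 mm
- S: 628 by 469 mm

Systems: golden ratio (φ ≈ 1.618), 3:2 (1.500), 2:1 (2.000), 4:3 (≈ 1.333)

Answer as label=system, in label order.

P = 974/646 ≈ 1.508 → 3:2 (1.500)
Q = 1452/897 ≈ 1.619 → golden ratio (1.618)
R = 542/273 ≈ 1.985 → 2:1 (2.000)
S = 628/469 ≈ 1.339 → 4:3 (1.333)

P=3:2, Q=golden ratio, R=2:1, S=4:3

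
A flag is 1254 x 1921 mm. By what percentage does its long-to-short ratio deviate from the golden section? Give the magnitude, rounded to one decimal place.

Ratio = 1921 / 1254 ≈ 1.5319.
Ideal golden ratio ≈ 1.6180. |1.5319 − 1.6180| / 1.6180 ≈ 5.32% → 5.3%.

5.3%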